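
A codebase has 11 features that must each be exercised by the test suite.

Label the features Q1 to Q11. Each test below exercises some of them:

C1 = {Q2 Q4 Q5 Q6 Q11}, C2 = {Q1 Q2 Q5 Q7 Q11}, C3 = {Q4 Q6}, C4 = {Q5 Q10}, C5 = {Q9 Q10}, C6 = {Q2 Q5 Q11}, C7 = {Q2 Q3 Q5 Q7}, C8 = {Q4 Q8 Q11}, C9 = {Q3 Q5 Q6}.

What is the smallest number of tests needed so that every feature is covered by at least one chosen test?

Take {C2, C5, C8, C9}. Their union is {Q1, Q2, Q3, Q4, Q5, Q6, Q7, Q8, Q9, Q10, Q11}, which is all 11 features.
Only C2 contains Q1, so C2 is forced; the remaining 6 features need at least 3 more tests (each remaining test adds at most 2) — so at least 4 tests are needed, and 4 is optimal.

4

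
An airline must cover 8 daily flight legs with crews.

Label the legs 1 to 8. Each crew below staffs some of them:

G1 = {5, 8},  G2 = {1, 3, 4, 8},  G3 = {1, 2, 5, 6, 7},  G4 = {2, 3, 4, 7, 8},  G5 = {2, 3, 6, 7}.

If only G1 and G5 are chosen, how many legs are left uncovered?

Union of G1, G5 = {2, 3, 5, 6, 7, 8}.
Not covered: 1, 4 — 2 legs.

2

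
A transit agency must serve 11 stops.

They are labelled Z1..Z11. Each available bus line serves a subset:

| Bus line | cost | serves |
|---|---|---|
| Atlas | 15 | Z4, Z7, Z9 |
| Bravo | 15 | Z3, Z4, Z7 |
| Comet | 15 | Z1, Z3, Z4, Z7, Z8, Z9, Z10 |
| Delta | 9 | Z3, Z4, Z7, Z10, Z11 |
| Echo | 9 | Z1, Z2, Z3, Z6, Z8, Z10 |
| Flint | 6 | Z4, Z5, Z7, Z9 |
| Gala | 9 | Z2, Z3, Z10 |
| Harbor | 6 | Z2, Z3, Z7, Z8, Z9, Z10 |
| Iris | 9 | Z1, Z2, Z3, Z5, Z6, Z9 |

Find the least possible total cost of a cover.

Delta, Harbor, Iris together cover every stop (Delta ∪ Harbor ∪ Iris = {Z1, Z2, Z3, Z4, Z5, Z6, Z7, Z8, Z9, Z10, Z11}); total cost 9 + 6 + 9 = 24.
The greedy pick Harbor, Flint, Echo, Delta costs 30; no covering selection beats 24.

24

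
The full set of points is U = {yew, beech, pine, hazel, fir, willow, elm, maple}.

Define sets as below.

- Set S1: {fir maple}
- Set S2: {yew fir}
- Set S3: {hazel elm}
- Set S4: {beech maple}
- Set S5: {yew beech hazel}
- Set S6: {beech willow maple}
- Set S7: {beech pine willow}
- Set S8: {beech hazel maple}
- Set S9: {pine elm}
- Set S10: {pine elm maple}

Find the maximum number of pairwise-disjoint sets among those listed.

S2, S8, S9 are pairwise disjoint (S2={yew,fir}; S8={beech,hazel,maple}; S9={pine,elm}).
Every remaining set overlaps one of these, and no 4 of the listed sets are pairwise disjoint, so 3 is the maximum.

3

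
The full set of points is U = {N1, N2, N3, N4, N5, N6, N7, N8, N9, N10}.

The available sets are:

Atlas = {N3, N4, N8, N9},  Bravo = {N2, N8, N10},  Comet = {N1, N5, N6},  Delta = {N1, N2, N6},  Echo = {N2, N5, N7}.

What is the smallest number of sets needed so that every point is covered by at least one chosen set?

4

Atlas and Bravo and Comet and Echo together: Atlas ∪ Bravo ∪ Comet ∪ Echo = {N1, N2, N3, N4, N5, N6, N7, N8, N9, N10} — every point is covered.
Only Bravo contains N10, so Bravo is forced; the remaining 7 points need at least 3 more sets (each remaining set adds at most 3) — so at least 4 sets are needed, and 4 is optimal.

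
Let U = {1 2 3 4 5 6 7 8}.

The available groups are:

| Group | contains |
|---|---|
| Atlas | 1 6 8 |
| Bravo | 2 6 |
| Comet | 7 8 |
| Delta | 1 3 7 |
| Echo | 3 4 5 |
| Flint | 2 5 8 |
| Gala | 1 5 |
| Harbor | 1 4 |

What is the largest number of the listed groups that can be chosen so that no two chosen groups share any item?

Bravo, Comet, Harbor are pairwise disjoint (Bravo={2,6}; Comet={7,8}; Harbor={1,4}).
Every remaining group overlaps one of these, and no 4 of the listed groups are pairwise disjoint, so 3 is the maximum.

3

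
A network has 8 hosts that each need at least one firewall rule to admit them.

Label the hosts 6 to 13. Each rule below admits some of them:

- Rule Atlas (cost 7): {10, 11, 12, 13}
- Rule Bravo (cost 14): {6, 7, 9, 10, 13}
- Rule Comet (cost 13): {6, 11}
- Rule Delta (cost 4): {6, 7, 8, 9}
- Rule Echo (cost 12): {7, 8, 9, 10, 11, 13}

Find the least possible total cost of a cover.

11

Atlas, Delta together cover every host (Atlas ∪ Delta = {6, 7, 8, 9, 10, 11, 12, 13}); total cost 7 + 4 = 11.
No covering selection has total cost below 11.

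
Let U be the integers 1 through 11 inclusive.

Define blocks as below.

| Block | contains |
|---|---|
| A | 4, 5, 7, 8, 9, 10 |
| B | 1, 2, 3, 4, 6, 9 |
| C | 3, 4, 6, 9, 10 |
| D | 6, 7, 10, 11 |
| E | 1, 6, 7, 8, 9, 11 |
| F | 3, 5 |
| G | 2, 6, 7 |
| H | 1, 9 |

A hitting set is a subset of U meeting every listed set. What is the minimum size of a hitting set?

Take T = {1, 3, 7}. Each listed block contains at least one of these, so T is a hitting set of size 3.
The blocks D, F, H are pairwise disjoint, so any hitting set needs a separate item for each — at least 3. Hence 3 is optimal.

3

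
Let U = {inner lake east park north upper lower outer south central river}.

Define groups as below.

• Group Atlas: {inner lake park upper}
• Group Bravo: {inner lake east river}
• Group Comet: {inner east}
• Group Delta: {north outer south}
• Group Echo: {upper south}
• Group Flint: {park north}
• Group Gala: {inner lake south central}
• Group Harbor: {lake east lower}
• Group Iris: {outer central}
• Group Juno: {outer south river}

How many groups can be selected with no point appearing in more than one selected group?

Echo, Flint, Harbor, Iris are pairwise disjoint (Echo={upper,south}; Flint={park,north}; Harbor={lake,east,lower}; Iris={outer,central}).
Every remaining group overlaps one of these, and no 5 of the listed groups are pairwise disjoint, so 4 is the maximum.

4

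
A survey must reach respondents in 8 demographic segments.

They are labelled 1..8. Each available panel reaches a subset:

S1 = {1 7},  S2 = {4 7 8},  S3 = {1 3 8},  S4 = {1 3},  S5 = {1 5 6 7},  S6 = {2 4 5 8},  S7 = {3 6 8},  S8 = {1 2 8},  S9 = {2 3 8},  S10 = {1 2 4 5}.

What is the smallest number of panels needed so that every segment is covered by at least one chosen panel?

3

S1 and S6 and S7 together: S1 ∪ S6 ∪ S7 = {1, 2, 3, 4, 5, 6, 7, 8} — every segment is covered.
No 2 of the 10 panels cover everything (all 45 combinations miss at least one segment), so 3 is optimal.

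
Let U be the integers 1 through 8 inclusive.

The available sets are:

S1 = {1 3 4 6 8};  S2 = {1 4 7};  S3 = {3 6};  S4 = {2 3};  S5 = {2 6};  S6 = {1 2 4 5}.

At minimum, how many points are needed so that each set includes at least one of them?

Take H = {1, 2, 6}. Each listed set contains at least one of these, so H is a hitting set of size 3.
No choice of 2 points meets every set, so 3 is the minimum.

3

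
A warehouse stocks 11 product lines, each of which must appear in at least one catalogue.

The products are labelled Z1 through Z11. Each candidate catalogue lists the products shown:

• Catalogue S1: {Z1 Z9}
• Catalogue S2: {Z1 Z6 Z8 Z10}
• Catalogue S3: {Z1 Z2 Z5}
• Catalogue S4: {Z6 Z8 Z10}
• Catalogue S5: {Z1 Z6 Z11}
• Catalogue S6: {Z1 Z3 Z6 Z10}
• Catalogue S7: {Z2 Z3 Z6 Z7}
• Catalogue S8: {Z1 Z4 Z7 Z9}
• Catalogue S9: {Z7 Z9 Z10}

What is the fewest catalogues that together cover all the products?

Take {S2, S3, S5, S6, S8}. Their union is {Z1, Z2, Z3, Z4, Z5, Z6, Z7, Z8, Z9, Z10, Z11}, which is all 11 products.
No 4 of the 9 catalogues cover everything (all 126 combinations miss at least one product), so 5 is optimal.

5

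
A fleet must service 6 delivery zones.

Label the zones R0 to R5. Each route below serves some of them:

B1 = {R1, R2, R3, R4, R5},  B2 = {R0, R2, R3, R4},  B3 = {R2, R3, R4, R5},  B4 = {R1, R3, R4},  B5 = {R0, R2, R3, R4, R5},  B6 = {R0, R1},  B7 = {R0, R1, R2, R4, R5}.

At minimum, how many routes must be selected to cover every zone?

2

B1 and B2 together: B1 ∪ B2 = {R0, R1, R2, R3, R4, R5} — every zone is covered.
No single route has all 6 zones (the largest, B1, has 5), so 2 is optimal.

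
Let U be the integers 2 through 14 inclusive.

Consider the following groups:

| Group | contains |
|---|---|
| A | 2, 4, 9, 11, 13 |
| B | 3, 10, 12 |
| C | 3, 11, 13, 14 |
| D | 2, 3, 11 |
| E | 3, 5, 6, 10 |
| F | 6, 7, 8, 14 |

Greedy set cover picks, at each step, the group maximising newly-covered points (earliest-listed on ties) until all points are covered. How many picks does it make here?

4

Greedy: pick A (covers 5 new) → pick E (covers 4 new) → pick F (covers 3 new) → pick B (covers 1 new). Total picks: 4.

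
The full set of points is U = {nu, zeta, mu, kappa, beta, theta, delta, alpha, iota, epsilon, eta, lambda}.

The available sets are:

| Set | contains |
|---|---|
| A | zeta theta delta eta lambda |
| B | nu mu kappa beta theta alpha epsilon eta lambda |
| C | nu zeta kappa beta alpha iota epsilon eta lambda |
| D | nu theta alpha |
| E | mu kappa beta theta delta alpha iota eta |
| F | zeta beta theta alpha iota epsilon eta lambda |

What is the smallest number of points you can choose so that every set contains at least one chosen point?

Take H = {zeta, alpha}. Each listed set contains at least one of these, so H is a hitting set of size 2.
No single point lies in every set, so at least 2 are needed and 2 is optimal.

2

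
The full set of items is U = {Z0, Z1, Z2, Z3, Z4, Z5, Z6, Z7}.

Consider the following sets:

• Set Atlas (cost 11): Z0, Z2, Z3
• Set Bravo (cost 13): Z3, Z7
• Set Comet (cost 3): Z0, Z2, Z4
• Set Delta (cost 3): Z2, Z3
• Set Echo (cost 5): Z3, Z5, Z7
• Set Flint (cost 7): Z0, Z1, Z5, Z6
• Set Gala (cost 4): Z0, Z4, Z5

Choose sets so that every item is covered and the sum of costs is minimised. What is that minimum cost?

15

Comet, Echo, Flint together cover every item (Comet ∪ Echo ∪ Flint = {Z0, Z1, Z2, Z3, Z4, Z5, Z6, Z7}); total cost 3 + 5 + 7 = 15.
No covering selection has total cost below 15.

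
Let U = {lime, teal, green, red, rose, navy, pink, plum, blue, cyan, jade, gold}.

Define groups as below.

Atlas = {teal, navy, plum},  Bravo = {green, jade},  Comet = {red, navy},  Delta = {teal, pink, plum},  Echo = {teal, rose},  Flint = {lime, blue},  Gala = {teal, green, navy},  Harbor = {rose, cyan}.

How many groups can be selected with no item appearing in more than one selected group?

Bravo, Comet, Delta, Flint, Harbor are pairwise disjoint (Bravo={green,jade}; Comet={red,navy}; Delta={teal,pink,plum}; Flint={lime,blue}; Harbor={rose,cyan}).
Every remaining group overlaps one of these, and no 6 of the listed groups are pairwise disjoint, so 5 is the maximum.

5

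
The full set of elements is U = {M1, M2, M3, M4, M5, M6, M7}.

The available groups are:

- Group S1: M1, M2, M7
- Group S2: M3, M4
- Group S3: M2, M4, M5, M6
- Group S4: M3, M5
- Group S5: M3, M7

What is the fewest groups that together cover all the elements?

S1, S3, and S4 cover everything between them: the union {M1, M2, M3, M4, M5, M6, M7} is all of U.
Only S1 contains M1, so S1 is forced; the remaining 4 elements need at least 2 more groups (each remaining group adds at most 3) — so at least 3 groups are needed, and 3 is optimal.

3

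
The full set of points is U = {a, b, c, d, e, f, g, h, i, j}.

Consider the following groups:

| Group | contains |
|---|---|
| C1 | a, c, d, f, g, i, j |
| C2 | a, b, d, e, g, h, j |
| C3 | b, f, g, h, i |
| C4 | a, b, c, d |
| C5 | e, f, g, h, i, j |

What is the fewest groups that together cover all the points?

C1 and C2 cover everything between them: the union {a, b, c, d, e, f, g, h, i, j} is all of U.
No single group has all 10 points (the largest, C1, has 7), so 2 is optimal.

2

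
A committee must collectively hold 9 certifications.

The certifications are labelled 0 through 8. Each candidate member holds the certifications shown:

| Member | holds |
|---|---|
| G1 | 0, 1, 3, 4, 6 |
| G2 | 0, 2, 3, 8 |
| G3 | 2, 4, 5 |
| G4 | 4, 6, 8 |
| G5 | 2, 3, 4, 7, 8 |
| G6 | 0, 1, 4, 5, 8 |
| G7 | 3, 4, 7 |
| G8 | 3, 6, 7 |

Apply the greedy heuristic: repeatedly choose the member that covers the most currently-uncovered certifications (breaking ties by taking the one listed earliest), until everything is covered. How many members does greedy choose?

3

Greedy: pick G1 (covers 5 new) → pick G5 (covers 3 new) → pick G3 (covers 1 new). Total picks: 3.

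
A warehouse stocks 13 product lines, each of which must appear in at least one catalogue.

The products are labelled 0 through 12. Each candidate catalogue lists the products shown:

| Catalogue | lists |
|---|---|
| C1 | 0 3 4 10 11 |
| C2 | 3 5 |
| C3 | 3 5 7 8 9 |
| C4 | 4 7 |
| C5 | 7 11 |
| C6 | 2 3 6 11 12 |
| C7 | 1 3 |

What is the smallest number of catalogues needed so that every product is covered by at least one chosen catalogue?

Take {C1, C3, C6, C7}. Their union is {0, 1, 2, 3, 4, 5, 6, 7, 8, 9, 10, 11, 12}, which is all 13 products.
Only C7 contains 1, so C7 is forced; the remaining 11 products need at least 3 more catalogues (each remaining catalogue adds at most 4) — so at least 4 catalogues are needed, and 4 is optimal.

4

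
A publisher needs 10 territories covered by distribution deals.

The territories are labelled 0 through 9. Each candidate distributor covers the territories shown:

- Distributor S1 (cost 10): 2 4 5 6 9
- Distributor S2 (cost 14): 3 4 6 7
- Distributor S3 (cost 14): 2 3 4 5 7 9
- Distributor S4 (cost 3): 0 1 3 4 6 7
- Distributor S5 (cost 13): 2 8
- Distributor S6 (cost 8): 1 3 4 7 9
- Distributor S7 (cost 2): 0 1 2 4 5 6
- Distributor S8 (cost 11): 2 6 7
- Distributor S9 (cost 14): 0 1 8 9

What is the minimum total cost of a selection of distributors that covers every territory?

19

S4, S7, S9 together cover every territory (S4 ∪ S7 ∪ S9 = {0, 1, 2, 3, 4, 5, 6, 7, 8, 9}); total cost 3 + 2 + 14 = 19.
No covering selection has total cost below 19.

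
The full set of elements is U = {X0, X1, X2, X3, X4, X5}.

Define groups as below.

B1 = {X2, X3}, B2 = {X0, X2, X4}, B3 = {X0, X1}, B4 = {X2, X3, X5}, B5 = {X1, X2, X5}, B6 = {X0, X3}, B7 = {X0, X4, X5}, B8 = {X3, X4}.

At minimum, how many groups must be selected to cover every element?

Take {B4, B5, B7}. Their union is {X0, X1, X2, X3, X4, X5}, which is all 6 elements.
No 2 of the 8 groups cover everything (all 28 combinations miss at least one element), so 3 is optimal.

3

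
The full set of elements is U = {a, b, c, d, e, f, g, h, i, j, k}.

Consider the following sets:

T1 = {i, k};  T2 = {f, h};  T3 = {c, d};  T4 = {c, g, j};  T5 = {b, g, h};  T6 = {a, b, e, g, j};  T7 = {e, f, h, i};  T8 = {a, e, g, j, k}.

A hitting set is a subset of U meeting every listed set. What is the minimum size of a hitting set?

The 4 elements {d, f, g, i} hit every set.
The sets T1, T2, T3, T6 are pairwise disjoint, so any hitting set needs a separate element for each — at least 4. Hence 4 is optimal.

4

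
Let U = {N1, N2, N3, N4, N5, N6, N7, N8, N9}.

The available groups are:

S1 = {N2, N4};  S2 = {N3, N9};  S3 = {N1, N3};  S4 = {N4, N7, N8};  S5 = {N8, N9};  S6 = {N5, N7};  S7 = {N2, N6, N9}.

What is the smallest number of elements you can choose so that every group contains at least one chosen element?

H = {N2, N3, N7, N9} meets every group (each contains at least one member of H), and |H| = 4.
The groups S1, S3, S5, S6 are pairwise disjoint, so any hitting set needs a separate element for each — at least 4. Hence 4 is optimal.

4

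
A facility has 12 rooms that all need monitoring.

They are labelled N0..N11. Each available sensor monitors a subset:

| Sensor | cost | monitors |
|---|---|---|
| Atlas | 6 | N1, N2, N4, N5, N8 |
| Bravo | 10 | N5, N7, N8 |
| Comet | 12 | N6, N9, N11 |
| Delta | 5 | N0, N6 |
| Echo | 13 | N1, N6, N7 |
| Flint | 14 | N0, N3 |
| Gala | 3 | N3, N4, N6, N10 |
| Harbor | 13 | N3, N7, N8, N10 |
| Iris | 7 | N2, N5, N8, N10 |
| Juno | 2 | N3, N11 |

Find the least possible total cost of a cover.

Atlas, Bravo, Comet, Delta, Gala together cover every room (Atlas ∪ Bravo ∪ Comet ∪ Delta ∪ Gala = {N0, N1, N2, N3, N4, N5, N6, N7, N8, N9, N10, N11}); total cost 6 + 10 + 12 + 5 + 3 = 36.
The greedy pick Gala, Atlas, Juno, Delta, Bravo, Comet costs 38; no covering selection beats 36.

36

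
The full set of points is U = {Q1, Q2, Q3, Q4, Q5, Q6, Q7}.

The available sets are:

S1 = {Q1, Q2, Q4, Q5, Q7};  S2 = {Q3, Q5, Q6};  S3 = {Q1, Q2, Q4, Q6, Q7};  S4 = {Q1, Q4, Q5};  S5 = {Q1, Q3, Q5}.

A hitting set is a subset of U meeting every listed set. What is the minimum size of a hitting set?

2

The 2 points {Q5, Q6} hit every set.
No single point lies in every set, so at least 2 are needed and 2 is optimal.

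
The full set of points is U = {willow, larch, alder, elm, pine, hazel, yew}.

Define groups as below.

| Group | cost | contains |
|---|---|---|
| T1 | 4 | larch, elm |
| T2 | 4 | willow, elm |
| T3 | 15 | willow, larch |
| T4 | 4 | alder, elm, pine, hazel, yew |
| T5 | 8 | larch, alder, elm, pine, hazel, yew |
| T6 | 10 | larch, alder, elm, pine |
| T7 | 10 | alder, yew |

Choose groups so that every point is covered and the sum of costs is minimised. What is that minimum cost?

12

T1, T2, T4 together cover every point (T1 ∪ T2 ∪ T4 = {willow, larch, alder, elm, pine, hazel, yew}); total cost 4 + 4 + 4 = 12.
No covering selection has total cost below 12.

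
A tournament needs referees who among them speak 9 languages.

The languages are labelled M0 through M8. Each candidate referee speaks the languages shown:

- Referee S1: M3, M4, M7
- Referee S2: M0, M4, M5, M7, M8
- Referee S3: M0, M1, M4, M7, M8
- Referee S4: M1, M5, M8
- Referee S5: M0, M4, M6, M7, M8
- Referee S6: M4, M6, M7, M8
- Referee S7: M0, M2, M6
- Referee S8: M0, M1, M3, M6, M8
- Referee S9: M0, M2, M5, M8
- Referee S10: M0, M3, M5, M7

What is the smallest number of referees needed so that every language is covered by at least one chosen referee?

Take {S1, S8, S9}. Their union is {M0, M1, M2, M3, M4, M5, M6, M7, M8}, which is all 9 languages.
No 2 of the 10 referees cover everything (all 45 combinations miss at least one language), so 3 is optimal.

3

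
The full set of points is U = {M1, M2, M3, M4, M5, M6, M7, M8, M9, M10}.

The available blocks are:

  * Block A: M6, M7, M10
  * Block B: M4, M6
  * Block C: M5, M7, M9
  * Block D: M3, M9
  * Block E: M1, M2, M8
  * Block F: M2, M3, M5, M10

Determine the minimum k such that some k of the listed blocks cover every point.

4

B and C and E and F together: B ∪ C ∪ E ∪ F = {M1, M2, M3, M4, M5, M6, M7, M8, M9, M10} — every point is covered.
Only E contains M1, so E is forced; the remaining 7 points need at least 3 more blocks (each remaining block adds at most 3) — so at least 4 blocks are needed, and 4 is optimal.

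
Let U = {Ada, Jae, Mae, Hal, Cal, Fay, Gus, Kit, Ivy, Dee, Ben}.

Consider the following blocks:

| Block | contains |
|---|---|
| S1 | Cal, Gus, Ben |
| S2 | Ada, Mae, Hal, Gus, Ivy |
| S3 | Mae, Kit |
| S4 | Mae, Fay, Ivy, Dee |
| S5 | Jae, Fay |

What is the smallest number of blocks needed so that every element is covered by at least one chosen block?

5

S1 and S2 and S3 and S4 and S5 together: S1 ∪ S2 ∪ S3 ∪ S4 ∪ S5 = {Ada, Jae, Mae, Hal, Cal, Fay, Gus, Kit, Ivy, Dee, Ben} — every element is covered.
No 4 of the 5 blocks cover everything (all 5 combinations miss at least one element), so 5 is optimal.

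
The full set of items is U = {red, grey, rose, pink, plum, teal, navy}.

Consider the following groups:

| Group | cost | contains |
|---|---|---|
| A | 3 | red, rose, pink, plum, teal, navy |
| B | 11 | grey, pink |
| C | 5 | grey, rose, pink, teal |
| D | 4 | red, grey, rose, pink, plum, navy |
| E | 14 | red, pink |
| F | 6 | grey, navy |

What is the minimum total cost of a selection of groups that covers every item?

A, D together cover every item (A ∪ D = {red, grey, rose, pink, plum, teal, navy}); total cost 3 + 4 = 7.
No covering selection has total cost below 7.

7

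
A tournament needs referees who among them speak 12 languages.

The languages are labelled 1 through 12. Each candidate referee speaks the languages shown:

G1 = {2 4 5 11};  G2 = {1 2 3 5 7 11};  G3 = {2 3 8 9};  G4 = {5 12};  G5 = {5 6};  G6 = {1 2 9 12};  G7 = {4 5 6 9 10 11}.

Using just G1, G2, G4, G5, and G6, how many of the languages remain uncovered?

2

Union of G1, G2, G4, G5, G6 = {1, 2, 3, 4, 5, 6, 7, 9, 11, 12}.
Not covered: 8, 10 — 2 languages.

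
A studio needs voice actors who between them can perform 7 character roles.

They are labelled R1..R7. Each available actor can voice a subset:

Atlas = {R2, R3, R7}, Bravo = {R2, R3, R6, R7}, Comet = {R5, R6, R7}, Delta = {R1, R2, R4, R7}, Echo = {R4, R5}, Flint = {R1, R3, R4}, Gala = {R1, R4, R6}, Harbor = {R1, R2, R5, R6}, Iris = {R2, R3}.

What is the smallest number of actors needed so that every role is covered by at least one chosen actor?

3

Bravo and Comet and Delta together: Bravo ∪ Comet ∪ Delta = {R1, R2, R3, R4, R5, R6, R7} — every role is covered.
No 2 of the 9 actors cover everything (all 36 combinations miss at least one role), so 3 is optimal.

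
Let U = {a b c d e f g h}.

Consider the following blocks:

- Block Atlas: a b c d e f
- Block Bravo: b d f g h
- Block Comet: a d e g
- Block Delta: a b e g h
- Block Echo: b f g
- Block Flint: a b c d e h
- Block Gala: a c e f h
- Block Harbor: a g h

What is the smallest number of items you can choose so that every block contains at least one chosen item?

T = {a, b} meets every block (each contains at least one member of T), and |T| = 2.
No single item lies in every block, so at least 2 are needed and 2 is optimal.

2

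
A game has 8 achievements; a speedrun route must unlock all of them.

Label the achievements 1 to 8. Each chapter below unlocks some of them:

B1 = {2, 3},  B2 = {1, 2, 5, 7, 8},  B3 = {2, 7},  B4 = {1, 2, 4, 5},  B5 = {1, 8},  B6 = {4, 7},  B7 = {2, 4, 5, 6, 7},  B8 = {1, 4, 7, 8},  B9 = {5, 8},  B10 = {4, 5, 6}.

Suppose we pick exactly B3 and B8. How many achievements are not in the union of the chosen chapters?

3

Union of B3, B8 = {1, 2, 4, 7, 8}.
Not covered: 3, 5, 6 — 3 achievements.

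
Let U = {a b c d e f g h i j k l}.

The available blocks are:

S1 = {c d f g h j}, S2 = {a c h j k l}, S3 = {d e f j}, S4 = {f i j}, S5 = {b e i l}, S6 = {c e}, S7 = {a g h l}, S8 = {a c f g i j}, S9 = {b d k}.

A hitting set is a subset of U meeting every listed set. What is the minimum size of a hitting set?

4

Take T = {b, c, f, h}. Each listed block contains at least one of these, so T is a hitting set of size 4.
The blocks S4, S6, S7, S9 are pairwise disjoint, so any hitting set needs a separate point for each — at least 4. Hence 4 is optimal.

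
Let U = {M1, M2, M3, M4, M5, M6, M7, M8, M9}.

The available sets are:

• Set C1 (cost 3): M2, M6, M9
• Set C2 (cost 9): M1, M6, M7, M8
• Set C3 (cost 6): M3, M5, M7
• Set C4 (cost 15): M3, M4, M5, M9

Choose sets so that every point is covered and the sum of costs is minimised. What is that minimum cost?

27

C1, C2, C4 together cover every point (C1 ∪ C2 ∪ C4 = {M1, M2, M3, M4, M5, M6, M7, M8, M9}); total cost 3 + 9 + 15 = 27.
The greedy pick C1, C3, C2, C4 costs 33; no covering selection beats 27.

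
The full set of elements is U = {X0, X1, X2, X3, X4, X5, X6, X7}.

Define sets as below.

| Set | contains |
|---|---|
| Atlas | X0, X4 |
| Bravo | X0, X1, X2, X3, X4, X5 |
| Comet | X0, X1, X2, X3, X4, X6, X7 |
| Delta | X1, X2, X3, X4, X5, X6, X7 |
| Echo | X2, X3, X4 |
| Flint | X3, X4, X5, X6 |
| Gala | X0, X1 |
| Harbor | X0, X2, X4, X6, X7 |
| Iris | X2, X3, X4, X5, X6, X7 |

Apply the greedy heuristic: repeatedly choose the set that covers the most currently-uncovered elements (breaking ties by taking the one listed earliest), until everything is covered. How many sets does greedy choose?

2

Greedy: pick Comet (covers 7 new) → pick Bravo (covers 1 new). Total picks: 2.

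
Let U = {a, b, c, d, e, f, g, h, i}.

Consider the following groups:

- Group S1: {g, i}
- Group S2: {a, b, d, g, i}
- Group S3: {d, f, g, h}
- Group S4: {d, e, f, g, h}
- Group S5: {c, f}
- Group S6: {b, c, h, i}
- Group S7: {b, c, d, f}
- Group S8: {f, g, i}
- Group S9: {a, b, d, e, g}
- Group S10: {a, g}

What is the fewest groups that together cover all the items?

3

Take {S4, S6, S9}. Their union is {a, b, c, d, e, f, g, h, i}, which is all 9 items.
No 2 of the 10 groups cover everything (all 45 combinations miss at least one item), so 3 is optimal.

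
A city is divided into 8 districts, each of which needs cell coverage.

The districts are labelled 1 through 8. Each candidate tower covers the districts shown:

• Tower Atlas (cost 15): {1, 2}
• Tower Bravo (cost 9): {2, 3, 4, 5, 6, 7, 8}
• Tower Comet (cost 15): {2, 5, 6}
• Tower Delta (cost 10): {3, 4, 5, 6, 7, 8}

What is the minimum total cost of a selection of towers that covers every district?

24

Atlas, Bravo together cover every district (Atlas ∪ Bravo = {1, 2, 3, 4, 5, 6, 7, 8}); total cost 15 + 9 = 24.
No covering selection has total cost below 24.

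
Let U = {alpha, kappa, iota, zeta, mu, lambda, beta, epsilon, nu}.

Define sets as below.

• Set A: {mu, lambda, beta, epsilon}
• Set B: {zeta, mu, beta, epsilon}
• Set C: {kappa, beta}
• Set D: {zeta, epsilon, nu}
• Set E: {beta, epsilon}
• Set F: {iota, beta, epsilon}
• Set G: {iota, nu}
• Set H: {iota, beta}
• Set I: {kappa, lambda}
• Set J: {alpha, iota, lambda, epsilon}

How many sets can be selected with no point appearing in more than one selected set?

B, G, I are pairwise disjoint (B={zeta,mu,beta,epsilon}; G={iota,nu}; I={kappa,lambda}).
Every remaining set overlaps one of these, and no 4 of the listed sets are pairwise disjoint, so 3 is the maximum.

3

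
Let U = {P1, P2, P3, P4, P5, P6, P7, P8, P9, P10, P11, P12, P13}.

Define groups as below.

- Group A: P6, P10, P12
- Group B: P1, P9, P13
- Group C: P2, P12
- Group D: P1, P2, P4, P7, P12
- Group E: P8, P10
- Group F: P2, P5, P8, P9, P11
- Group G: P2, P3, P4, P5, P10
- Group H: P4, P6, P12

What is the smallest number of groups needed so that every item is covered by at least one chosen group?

Take {B, D, F, G, H}. Their union is {P1, P2, P3, P4, P5, P6, P7, P8, P9, P10, P11, P12, P13}, which is all 13 items.
No 4 of the 8 groups cover everything (all 70 combinations miss at least one item), so 5 is optimal.

5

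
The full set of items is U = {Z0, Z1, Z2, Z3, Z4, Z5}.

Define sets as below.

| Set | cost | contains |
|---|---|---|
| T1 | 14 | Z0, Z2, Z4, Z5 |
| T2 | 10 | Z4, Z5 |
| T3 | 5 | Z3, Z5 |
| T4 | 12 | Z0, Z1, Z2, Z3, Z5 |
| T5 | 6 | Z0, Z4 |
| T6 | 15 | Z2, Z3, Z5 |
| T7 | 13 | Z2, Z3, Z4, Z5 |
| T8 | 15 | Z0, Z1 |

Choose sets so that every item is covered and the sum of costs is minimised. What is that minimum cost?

T4, T5 together cover every item (T4 ∪ T5 = {Z0, Z1, Z2, Z3, Z4, Z5}); total cost 12 + 6 = 18.
No covering selection has total cost below 18.

18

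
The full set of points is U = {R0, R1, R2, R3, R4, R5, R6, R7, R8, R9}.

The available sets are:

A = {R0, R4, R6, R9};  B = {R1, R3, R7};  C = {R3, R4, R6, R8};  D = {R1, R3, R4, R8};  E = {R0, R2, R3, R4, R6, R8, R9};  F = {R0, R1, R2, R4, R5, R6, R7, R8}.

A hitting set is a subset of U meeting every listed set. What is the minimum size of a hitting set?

Take H = {R3, R6}. Each listed set contains at least one of these, so H is a hitting set of size 2.
The sets A, B are pairwise disjoint, so any hitting set needs a separate point for each — at least 2. Hence 2 is optimal.

2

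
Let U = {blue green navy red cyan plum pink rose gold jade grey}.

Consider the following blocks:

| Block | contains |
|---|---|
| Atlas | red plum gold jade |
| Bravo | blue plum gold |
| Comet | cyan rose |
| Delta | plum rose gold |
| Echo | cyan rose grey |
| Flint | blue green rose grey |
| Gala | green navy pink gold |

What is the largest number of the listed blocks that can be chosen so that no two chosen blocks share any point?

2

Atlas, Comet are pairwise disjoint (Atlas={red,plum,gold,jade}; Comet={cyan,rose}).
Every remaining block overlaps one of these, and no 3 of the listed blocks are pairwise disjoint, so 2 is the maximum.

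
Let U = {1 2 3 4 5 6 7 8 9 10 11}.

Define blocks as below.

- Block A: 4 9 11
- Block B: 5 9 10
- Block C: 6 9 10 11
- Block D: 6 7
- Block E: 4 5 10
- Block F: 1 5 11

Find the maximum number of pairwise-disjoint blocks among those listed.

B, D are pairwise disjoint (B={5,9,10}; D={6,7}).
Every remaining block overlaps one of these, and no 3 of the listed blocks are pairwise disjoint, so 2 is the maximum.

2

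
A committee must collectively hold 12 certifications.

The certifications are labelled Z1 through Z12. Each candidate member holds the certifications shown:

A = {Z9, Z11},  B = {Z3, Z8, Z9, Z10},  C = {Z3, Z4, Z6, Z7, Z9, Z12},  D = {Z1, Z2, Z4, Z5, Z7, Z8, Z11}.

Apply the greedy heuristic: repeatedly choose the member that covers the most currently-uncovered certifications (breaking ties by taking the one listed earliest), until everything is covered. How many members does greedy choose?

Greedy: pick D (covers 7 new) → pick C (covers 4 new) → pick B (covers 1 new). Total picks: 3.

3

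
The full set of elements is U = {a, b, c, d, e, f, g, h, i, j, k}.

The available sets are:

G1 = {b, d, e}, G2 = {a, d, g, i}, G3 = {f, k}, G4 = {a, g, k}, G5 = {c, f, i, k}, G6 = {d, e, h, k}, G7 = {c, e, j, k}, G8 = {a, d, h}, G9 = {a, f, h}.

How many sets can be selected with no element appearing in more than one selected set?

2

G2, G3 are pairwise disjoint (G2={a,d,g,i}; G3={f,k}).
Every remaining set overlaps one of these, and no 3 of the listed sets are pairwise disjoint, so 2 is the maximum.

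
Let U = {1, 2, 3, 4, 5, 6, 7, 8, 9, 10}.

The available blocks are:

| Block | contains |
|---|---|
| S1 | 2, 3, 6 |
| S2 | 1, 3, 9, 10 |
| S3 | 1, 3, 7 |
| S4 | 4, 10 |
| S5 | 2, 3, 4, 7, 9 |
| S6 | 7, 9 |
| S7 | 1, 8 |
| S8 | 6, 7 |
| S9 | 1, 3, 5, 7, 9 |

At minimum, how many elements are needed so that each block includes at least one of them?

H = {1, 2, 4, 7} meets every block (each contains at least one member of H), and |H| = 4.
The blocks S1, S4, S6, S7 are pairwise disjoint, so any hitting set needs a separate element for each — at least 4. Hence 4 is optimal.

4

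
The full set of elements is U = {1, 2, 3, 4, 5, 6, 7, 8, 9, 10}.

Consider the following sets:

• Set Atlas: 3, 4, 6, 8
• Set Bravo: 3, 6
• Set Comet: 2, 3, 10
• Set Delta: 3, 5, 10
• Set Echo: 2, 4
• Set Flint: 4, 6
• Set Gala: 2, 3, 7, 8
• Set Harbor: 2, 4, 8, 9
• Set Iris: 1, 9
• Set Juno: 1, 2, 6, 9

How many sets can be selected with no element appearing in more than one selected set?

3

Delta, Flint, Iris are pairwise disjoint (Delta={3,5,10}; Flint={4,6}; Iris={1,9}).
Every remaining set overlaps one of these, and no 4 of the listed sets are pairwise disjoint, so 3 is the maximum.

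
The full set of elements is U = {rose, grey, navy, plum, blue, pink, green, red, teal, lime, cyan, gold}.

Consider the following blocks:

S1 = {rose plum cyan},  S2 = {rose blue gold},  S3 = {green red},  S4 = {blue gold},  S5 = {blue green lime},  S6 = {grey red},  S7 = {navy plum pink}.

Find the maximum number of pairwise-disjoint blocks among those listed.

S2, S3, S7 are pairwise disjoint (S2={rose,blue,gold}; S3={green,red}; S7={navy,plum,pink}).
Every remaining block overlaps one of these, and no 4 of the listed blocks are pairwise disjoint, so 3 is the maximum.

3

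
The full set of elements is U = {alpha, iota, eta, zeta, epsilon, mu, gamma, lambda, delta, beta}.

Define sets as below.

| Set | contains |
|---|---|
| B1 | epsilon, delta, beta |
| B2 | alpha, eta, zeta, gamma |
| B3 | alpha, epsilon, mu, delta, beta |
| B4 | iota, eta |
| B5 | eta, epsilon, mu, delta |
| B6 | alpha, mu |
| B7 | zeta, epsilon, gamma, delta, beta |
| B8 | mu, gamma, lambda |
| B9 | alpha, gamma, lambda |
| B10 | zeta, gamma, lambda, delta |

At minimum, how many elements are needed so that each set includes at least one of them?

Take H = {alpha, iota, mu, delta}. Each listed set contains at least one of these, so H is a hitting set of size 4.
No choice of 3 elements meets every set, so 4 is the minimum.

4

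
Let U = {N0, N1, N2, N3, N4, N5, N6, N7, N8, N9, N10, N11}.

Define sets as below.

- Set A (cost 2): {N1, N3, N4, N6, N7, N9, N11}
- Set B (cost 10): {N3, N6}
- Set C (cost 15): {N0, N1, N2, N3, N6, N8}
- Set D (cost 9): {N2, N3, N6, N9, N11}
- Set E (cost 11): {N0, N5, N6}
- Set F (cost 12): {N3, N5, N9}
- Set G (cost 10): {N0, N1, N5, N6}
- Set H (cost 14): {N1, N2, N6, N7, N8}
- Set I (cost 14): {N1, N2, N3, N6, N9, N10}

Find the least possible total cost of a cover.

40

A, G, H, I together cover every element (A ∪ G ∪ H ∪ I = {N0, N1, N2, N3, N4, N5, N6, N7, N8, N9, N10, N11}); total cost 2 + 10 + 14 + 14 = 40.
The greedy pick A, C, G, I costs 41; no covering selection beats 40.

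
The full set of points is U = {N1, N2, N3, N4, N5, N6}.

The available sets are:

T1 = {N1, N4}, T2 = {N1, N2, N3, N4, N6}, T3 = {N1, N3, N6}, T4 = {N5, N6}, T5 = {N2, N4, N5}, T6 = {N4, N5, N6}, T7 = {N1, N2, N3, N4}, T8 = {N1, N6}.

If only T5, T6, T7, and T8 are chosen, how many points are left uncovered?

0

Union of T5, T6, T7, T8 = {N1, N2, N3, N4, N5, N6} — that's every point, so 0 are uncovered.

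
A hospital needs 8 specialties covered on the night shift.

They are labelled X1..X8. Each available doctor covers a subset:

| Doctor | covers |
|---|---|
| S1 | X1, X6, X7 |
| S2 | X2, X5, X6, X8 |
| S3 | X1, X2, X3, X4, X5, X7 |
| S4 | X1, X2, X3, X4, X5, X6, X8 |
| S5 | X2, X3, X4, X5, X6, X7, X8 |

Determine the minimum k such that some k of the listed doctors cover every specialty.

Take {S3, S4}. Their union is {X1, X2, X3, X4, X5, X6, X7, X8}, which is all 8 specialties.
No single doctor has all 8 specialties (the largest, S4, has 7), so 2 is optimal.

2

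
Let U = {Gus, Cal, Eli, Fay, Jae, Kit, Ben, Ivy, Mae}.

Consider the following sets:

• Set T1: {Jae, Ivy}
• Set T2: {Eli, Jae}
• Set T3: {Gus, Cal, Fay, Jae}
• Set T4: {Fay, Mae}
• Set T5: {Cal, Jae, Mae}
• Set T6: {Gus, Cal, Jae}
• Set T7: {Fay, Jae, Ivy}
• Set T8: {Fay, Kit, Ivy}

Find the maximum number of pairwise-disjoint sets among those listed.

T1, T4 are pairwise disjoint (T1={Jae,Ivy}; T4={Fay,Mae}).
Every remaining set overlaps one of these, and no 3 of the listed sets are pairwise disjoint, so 2 is the maximum.

2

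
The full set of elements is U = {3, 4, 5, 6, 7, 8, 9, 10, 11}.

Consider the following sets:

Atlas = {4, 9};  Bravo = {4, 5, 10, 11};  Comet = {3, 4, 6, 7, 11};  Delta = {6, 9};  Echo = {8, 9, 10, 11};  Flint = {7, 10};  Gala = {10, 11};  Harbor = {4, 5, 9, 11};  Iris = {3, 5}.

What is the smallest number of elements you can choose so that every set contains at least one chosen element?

3

The 3 elements {3, 9, 10} hit every set.
The sets Atlas, Flint, Iris are pairwise disjoint, so any hitting set needs a separate element for each — at least 3. Hence 3 is optimal.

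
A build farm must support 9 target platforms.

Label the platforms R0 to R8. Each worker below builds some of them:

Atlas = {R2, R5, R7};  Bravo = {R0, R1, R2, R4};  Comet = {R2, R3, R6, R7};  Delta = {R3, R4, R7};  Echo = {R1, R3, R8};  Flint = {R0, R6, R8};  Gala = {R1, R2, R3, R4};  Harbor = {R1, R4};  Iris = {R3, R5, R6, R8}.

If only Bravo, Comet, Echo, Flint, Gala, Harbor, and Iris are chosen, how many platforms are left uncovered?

0

Union of Bravo, Comet, Echo, Flint, Gala, Harbor, Iris = {R0, R1, R2, R3, R4, R5, R6, R7, R8} — that's every platform, so 0 are uncovered.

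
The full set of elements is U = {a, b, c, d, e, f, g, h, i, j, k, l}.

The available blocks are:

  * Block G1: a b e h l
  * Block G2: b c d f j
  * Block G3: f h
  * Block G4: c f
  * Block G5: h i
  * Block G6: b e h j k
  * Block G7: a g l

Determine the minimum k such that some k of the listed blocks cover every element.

4

Take {G2, G5, G6, G7}. Their union is {a, b, c, d, e, f, g, h, i, j, k, l}, which is all 12 elements.
Only G6 contains k, so G6 is forced; the remaining 7 elements need at least 3 more blocks (each remaining block adds at most 3) — so at least 4 blocks are needed, and 4 is optimal.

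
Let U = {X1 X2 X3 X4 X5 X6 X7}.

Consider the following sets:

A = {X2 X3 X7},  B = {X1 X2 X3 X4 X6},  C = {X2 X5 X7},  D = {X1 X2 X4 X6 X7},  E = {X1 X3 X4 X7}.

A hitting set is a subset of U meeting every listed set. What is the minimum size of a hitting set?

H = {X2, X4} meets every set (each contains at least one member of H), and |H| = 2.
No single item lies in every set, so at least 2 are needed and 2 is optimal.

2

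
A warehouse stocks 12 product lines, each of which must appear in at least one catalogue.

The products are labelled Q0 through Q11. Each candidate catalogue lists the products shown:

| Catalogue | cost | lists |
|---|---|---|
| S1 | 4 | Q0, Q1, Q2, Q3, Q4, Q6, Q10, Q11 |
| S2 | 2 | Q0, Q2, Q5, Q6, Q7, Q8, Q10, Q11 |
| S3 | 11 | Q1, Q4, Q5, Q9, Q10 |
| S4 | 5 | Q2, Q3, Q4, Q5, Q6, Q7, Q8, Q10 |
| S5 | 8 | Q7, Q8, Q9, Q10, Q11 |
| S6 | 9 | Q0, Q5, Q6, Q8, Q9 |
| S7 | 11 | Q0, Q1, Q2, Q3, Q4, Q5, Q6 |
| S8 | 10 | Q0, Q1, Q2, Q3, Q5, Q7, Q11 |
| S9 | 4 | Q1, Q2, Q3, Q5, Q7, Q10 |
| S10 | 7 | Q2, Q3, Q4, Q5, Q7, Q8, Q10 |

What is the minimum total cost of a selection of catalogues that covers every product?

S1, S2, S5 together cover every product (S1 ∪ S2 ∪ S5 = {Q0, Q1, Q2, Q3, Q4, Q5, Q6, Q7, Q8, Q9, Q10, Q11}); total cost 4 + 2 + 8 = 14.
No covering selection has total cost below 14.

14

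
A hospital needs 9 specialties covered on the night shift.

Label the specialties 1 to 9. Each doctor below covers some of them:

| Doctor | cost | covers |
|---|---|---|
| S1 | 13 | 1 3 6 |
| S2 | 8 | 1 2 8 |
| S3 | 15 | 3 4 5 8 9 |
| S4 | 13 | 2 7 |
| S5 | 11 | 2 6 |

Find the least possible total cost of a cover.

S1, S3, S4 together cover every specialty (S1 ∪ S3 ∪ S4 = {1, 2, 3, 4, 5, 6, 7, 8, 9}); total cost 13 + 15 + 13 = 41.
The greedy pick S2, S3, S5, S4 costs 47; no covering selection beats 41.

41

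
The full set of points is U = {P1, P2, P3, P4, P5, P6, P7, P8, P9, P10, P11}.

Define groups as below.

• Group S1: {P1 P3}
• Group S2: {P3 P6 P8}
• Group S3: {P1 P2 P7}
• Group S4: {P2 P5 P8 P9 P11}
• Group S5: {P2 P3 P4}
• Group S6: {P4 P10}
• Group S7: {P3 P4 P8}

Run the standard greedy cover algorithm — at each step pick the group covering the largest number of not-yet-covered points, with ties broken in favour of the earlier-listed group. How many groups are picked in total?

Greedy: pick S4 (covers 5 new) → pick S1 (covers 2 new) → pick S6 (covers 2 new) → pick S2 (covers 1 new) → pick S3 (covers 1 new). Total picks: 5.
(The true minimum cover uses only 4 groups, so greedy is not optimal here.)

5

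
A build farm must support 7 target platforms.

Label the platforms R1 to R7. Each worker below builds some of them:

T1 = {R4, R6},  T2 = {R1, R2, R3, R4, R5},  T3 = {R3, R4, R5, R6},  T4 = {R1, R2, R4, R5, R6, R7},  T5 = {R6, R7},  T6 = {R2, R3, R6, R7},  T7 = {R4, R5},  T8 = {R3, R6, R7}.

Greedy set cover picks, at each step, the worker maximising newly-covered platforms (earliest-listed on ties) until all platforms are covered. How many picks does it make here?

Greedy: pick T4 (covers 6 new) → pick T2 (covers 1 new). Total picks: 2.

2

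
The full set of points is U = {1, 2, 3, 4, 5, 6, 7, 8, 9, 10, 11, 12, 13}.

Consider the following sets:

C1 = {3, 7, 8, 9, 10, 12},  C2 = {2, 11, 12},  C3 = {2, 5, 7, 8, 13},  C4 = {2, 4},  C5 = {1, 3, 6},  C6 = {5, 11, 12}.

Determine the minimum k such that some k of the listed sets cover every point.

5

Take {C1, C3, C4, C5, C6}. Their union is {1, 2, 3, 4, 5, 6, 7, 8, 9, 10, 11, 12, 13}, which is all 13 points.
No 4 of the 6 sets cover everything (all 15 combinations miss at least one point), so 5 is optimal.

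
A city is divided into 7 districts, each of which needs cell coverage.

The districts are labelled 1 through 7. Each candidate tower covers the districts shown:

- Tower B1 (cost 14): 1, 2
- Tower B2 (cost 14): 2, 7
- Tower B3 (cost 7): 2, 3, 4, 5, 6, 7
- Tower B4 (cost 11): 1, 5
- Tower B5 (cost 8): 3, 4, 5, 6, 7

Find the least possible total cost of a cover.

B3, B4 together cover every district (B3 ∪ B4 = {1, 2, 3, 4, 5, 6, 7}); total cost 7 + 11 = 18.
No covering selection has total cost below 18.

18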